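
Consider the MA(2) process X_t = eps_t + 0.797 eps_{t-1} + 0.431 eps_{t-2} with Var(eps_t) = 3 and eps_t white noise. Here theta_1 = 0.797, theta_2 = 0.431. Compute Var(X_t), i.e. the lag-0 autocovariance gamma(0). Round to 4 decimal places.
\gamma(0) = 5.4629

For an MA(q) process X_t = eps_t + sum_i theta_i eps_{t-i} with
Var(eps_t) = sigma^2, the variance is
  gamma(0) = sigma^2 * (1 + sum_i theta_i^2).
  sum_i theta_i^2 = (0.797)^2 + (0.431)^2 = 0.635209 + 0.185761 = 0.82097.
  gamma(0) = 3 * (1 + 0.82097) = 3 * 1.82097 = 5.46291, which rounds to 5.4629.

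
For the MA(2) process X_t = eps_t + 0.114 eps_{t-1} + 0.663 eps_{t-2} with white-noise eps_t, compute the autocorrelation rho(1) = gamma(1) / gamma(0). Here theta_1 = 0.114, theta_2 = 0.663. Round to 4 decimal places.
\rho(1) = 0.1305

For an MA(q) process with theta_0 = 1, the autocovariance is
  gamma(k) = sigma^2 * sum_{i=0..q-k} theta_i * theta_{i+k},
and rho(k) = gamma(k) / gamma(0). Sigma^2 cancels.
  numerator   = (1)*(0.114) + (0.114)*(0.663) = 0.189582.
  denominator = (1)^2 + (0.114)^2 + (0.663)^2 = 1.452565.
  rho(1) = 0.189582 / 1.452565 = 0.1305.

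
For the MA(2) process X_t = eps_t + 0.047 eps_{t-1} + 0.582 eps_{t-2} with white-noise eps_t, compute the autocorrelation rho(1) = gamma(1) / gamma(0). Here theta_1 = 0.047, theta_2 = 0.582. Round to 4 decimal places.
\rho(1) = 0.0554

For an MA(q) process with theta_0 = 1, the autocovariance is
  gamma(k) = sigma^2 * sum_{i=0..q-k} theta_i * theta_{i+k},
and rho(k) = gamma(k) / gamma(0). Sigma^2 cancels.
  numerator   = (1)*(0.047) + (0.047)*(0.582) = 0.074354.
  denominator = (1)^2 + (0.047)^2 + (0.582)^2 = 1.340933.
  rho(1) = 0.074354 / 1.340933 = 0.0554.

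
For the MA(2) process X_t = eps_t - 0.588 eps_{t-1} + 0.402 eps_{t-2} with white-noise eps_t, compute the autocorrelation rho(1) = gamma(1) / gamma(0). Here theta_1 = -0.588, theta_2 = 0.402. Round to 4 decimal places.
\rho(1) = -0.5469

For an MA(q) process with theta_0 = 1, the autocovariance is
  gamma(k) = sigma^2 * sum_{i=0..q-k} theta_i * theta_{i+k},
and rho(k) = gamma(k) / gamma(0). Sigma^2 cancels.
  numerator   = (1)*(-0.588) + (-0.588)*(0.402) = -0.824376.
  denominator = (1)^2 + (-0.588)^2 + (0.402)^2 = 1.507348.
  rho(1) = -0.824376 / 1.507348 = -0.5469.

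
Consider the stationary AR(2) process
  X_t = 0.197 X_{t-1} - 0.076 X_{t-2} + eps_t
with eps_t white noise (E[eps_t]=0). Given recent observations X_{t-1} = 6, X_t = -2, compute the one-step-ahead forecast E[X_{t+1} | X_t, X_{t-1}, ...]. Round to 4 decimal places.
E[X_{t+1} \mid \mathcal F_t] = -0.8500

For an AR(p) model X_t = c + sum_i phi_i X_{t-i} + eps_t, the
one-step-ahead conditional mean is
  E[X_{t+1} | X_t, ...] = c + sum_i phi_i X_{t+1-i}.
Substitute known values:
  E[X_{t+1} | ...] = (0.197) * (-2) + (-0.076) * (6)
                   = -0.8500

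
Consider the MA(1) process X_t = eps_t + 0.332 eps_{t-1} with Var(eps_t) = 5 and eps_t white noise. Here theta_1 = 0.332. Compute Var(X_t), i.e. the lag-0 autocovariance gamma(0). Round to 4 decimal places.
\gamma(0) = 5.5511

For an MA(q) process X_t = eps_t + sum_i theta_i eps_{t-i} with
Var(eps_t) = sigma^2, the variance is
  gamma(0) = sigma^2 * (1 + sum_i theta_i^2).
  sum_i theta_i^2 = (0.332)^2 = 0.110224.
  gamma(0) = 5 * (1 + 0.110224) = 5 * 1.110224 = 5.55112, which rounds to 5.5511.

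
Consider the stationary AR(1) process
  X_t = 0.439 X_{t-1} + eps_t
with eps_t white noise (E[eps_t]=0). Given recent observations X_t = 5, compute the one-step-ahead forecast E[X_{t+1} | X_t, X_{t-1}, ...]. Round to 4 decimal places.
E[X_{t+1} \mid \mathcal F_t] = 2.1950

For an AR(p) model X_t = c + sum_i phi_i X_{t-i} + eps_t, the
one-step-ahead conditional mean is
  E[X_{t+1} | X_t, ...] = c + sum_i phi_i X_{t+1-i}.
Substitute known values:
  E[X_{t+1} | ...] = (0.439) * (5)
                   = 2.1950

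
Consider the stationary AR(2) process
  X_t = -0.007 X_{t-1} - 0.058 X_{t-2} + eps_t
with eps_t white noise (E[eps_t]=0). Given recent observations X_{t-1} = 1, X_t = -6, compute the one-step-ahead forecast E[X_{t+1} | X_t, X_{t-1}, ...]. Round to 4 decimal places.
E[X_{t+1} \mid \mathcal F_t] = -0.0160

For an AR(p) model X_t = c + sum_i phi_i X_{t-i} + eps_t, the
one-step-ahead conditional mean is
  E[X_{t+1} | X_t, ...] = c + sum_i phi_i X_{t+1-i}.
Substitute known values:
  E[X_{t+1} | ...] = (-0.007) * (-6) + (-0.058) * (1)
                   = -0.0160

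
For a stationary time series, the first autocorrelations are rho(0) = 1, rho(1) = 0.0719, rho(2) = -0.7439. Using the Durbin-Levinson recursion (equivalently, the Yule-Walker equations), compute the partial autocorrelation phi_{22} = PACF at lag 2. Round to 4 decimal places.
\phi_{22} = -0.7530

The PACF at lag k is phi_{kk}, the last component of the solution
to the Yule-Walker system G_k phi = r_k where
  (G_k)_{ij} = rho(|i - j|), (r_k)_i = rho(i), i,j = 1..k.
Equivalently, Durbin-Levinson gives phi_{kk} iteratively:
  phi_{11} = rho(1)
  phi_{kk} = [rho(k) - sum_{j=1..k-1} phi_{k-1,j} rho(k-j)]
            / [1 - sum_{j=1..k-1} phi_{k-1,j} rho(j)],
  phi_{k,j} = phi_{k-1,j} - phi_{kk} phi_{k-1,k-j},  j = 1..k-1.
Step k = 1:
  phi_11 = rho(1) = 0.0719.
Step k = 2:
  phi_22 = [rho(2) - phi_11 rho(1)] / [1 - phi_11 rho(1)] = [-0.7439 - (0.0719)(0.0719)] / [1 - (0.0719)(0.0719)]
         = -0.74906961 / 0.99483039 = -0.753.
Therefore phi_{22} = -0.7530.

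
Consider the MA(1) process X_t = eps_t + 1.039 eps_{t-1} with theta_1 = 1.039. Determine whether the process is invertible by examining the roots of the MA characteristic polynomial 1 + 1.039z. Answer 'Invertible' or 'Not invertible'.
\text{Not invertible}

The MA(q) characteristic polynomial is P(z) = 1 + 1.039z.
Invertibility requires all roots to lie outside the unit circle, i.e. |z| > 1 for every root.
This is linear in z: 1 + (1.039) z = 0  =>  z = -1/(1.039) = -0.962464,  |z| = 0.962464.
Moduli of all roots: 0.9625.
All moduli strictly greater than 1? No.
Verdict: Not invertible.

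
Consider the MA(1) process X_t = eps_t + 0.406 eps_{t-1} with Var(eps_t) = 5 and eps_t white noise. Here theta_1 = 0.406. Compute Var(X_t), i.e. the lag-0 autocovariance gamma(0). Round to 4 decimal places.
\gamma(0) = 5.8242

For an MA(q) process X_t = eps_t + sum_i theta_i eps_{t-i} with
Var(eps_t) = sigma^2, the variance is
  gamma(0) = sigma^2 * (1 + sum_i theta_i^2).
  sum_i theta_i^2 = (0.406)^2 = 0.164836.
  gamma(0) = 5 * (1 + 0.164836) = 5 * 1.164836 = 5.82418, which rounds to 5.8242.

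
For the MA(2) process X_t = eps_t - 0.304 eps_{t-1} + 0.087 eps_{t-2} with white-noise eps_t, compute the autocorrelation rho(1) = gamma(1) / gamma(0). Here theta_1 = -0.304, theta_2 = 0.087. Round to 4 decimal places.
\rho(1) = -0.3004

For an MA(q) process with theta_0 = 1, the autocovariance is
  gamma(k) = sigma^2 * sum_{i=0..q-k} theta_i * theta_{i+k},
and rho(k) = gamma(k) / gamma(0). Sigma^2 cancels.
  numerator   = (1)*(-0.304) + (-0.304)*(0.087) = -0.330448.
  denominator = (1)^2 + (-0.304)^2 + (0.087)^2 = 1.099985.
  rho(1) = -0.330448 / 1.099985 = -0.3004.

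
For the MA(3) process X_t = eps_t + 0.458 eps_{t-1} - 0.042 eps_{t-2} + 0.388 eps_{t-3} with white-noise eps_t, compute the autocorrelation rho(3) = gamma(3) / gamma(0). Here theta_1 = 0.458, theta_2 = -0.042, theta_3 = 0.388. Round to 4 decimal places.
\rho(3) = 0.2849

For an MA(q) process with theta_0 = 1, the autocovariance is
  gamma(k) = sigma^2 * sum_{i=0..q-k} theta_i * theta_{i+k},
and rho(k) = gamma(k) / gamma(0). Sigma^2 cancels.
  numerator   = (1)*(0.388) = 0.388.
  denominator = (1)^2 + (0.458)^2 + (-0.042)^2 + (0.388)^2 = 1.362072.
  rho(3) = 0.388 / 1.362072 = 0.2849.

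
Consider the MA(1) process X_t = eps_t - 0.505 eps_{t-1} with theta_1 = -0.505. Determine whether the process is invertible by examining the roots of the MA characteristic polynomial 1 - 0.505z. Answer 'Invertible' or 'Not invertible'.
\text{Invertible}

The MA(q) characteristic polynomial is P(z) = 1 - 0.505z.
Invertibility requires all roots to lie outside the unit circle, i.e. |z| > 1 for every root.
This is linear in z: 1 + (-0.505) z = 0  =>  z = -1/(-0.505) = 1.980198,  |z| = 1.980198.
Moduli of all roots: 1.9802.
All moduli strictly greater than 1? Yes.
Verdict: Invertible.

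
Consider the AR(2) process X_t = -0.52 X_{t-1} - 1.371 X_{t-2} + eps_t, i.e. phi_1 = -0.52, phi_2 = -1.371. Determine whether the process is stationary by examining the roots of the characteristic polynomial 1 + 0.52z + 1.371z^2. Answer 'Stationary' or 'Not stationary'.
\text{Not stationary}

The AR(p) characteristic polynomial is P(z) = 1 + 0.52z + 1.371z^2.
Stationarity requires all roots to lie outside the unit circle, i.e. |z| > 1 for every root.
Set 1 + (0.52) z + (1.371) z^2 = 0, i.e. a z^2 + b z + c = 0 with a = 1.371, b = 0.52, c = 1.
Discriminant D = b^2 - 4ac = (0.52)^2 - 4*(1.371)*1 = 0.2704 - (5.484) = -5.2136.
D < 0, so the roots are the complex-conjugate pair z = (-b +/- i sqrt(-D)) / (2a) = -0.1896 +/- 0.8327i.
For a conjugate pair |z|^2 = z * conj(z) = (product of roots) = c/a = 1/(1.371) = 0.729395, so |z| = sqrt(0.729395) = 0.854 for both roots.
Moduli of all roots: 0.8540, 0.8540.
All moduli strictly greater than 1? No.
Verdict: Not stationary.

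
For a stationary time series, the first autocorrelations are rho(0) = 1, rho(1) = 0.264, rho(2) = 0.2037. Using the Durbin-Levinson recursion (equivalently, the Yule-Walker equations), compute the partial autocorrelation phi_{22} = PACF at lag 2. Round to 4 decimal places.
\phi_{22} = 0.1440

The PACF at lag k is phi_{kk}, the last component of the solution
to the Yule-Walker system G_k phi = r_k where
  (G_k)_{ij} = rho(|i - j|), (r_k)_i = rho(i), i,j = 1..k.
Equivalently, Durbin-Levinson gives phi_{kk} iteratively:
  phi_{11} = rho(1)
  phi_{kk} = [rho(k) - sum_{j=1..k-1} phi_{k-1,j} rho(k-j)]
            / [1 - sum_{j=1..k-1} phi_{k-1,j} rho(j)],
  phi_{k,j} = phi_{k-1,j} - phi_{kk} phi_{k-1,k-j},  j = 1..k-1.
Step k = 1:
  phi_11 = rho(1) = 0.264.
Step k = 2:
  phi_22 = [rho(2) - phi_11 rho(1)] / [1 - phi_11 rho(1)] = [0.2037 - (0.264)(0.264)] / [1 - (0.264)(0.264)]
         = 0.134004 / 0.930304 = 0.144.
Therefore phi_{22} = 0.1440.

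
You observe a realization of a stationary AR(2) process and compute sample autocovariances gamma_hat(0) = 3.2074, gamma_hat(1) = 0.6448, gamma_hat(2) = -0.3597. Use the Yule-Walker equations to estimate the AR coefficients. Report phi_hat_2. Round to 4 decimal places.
\hat\phi_{2} = -0.1590

The Yule-Walker equations for an AR(p) process read, in matrix form,
  Gamma_p phi = r_p,   with   (Gamma_p)_{ij} = gamma(|i - j|),
                       (r_p)_i = gamma(i),   i,j = 1..p.
Substitute the sample gammas (Toeplitz matrix and right-hand side of size 2):
  Gamma_p = [[3.2074, 0.6448], [0.6448, 3.2074]]
  r_p     = [0.6448, -0.3597]
Written out:
  3.2074 phi_1 + 0.6448 phi_2 = 0.6448
  0.6448 phi_1 + 3.2074 phi_2 = -0.3597
Solve by Cramer's rule:
  det = gamma(0)^2 - gamma(1)^2 = (3.2074)^2 - (0.6448)^2 = 10.28741476 - 0.41576704 = 9.87164772
  phi_hat_1 = [gamma(1) gamma(0) - gamma(1) gamma(2)] / det = [(0.6448)(3.2074) - (0.6448)(-0.3597)] / 9.87164772 = 2.30006608 / 9.87164772 = 0.233
  phi_hat_2 = [gamma(0) gamma(2) - gamma(1)^2] / det = [(3.2074)(-0.3597) - (0.6448)^2] / 9.87164772 = -1.56946882 / 9.87164772 = -0.159
So phi_hat = [0.2330, -0.1590].
Therefore phi_hat_2 = -0.1590.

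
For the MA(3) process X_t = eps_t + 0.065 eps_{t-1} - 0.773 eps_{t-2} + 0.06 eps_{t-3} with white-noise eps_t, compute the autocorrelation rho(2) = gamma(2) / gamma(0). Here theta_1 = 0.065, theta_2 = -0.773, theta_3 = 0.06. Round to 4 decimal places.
\rho(2) = -0.4791

For an MA(q) process with theta_0 = 1, the autocovariance is
  gamma(k) = sigma^2 * sum_{i=0..q-k} theta_i * theta_{i+k},
and rho(k) = gamma(k) / gamma(0). Sigma^2 cancels.
  numerator   = (1)*(-0.773) + (0.065)*(0.06) = -0.7691.
  denominator = (1)^2 + (0.065)^2 + (-0.773)^2 + (0.06)^2 = 1.605354.
  rho(2) = -0.7691 / 1.605354 = -0.4791.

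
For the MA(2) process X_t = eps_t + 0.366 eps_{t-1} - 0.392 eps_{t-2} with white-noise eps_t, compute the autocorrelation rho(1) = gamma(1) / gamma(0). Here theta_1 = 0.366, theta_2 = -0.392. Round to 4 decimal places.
\rho(1) = 0.1728

For an MA(q) process with theta_0 = 1, the autocovariance is
  gamma(k) = sigma^2 * sum_{i=0..q-k} theta_i * theta_{i+k},
and rho(k) = gamma(k) / gamma(0). Sigma^2 cancels.
  numerator   = (1)*(0.366) + (0.366)*(-0.392) = 0.222528.
  denominator = (1)^2 + (0.366)^2 + (-0.392)^2 = 1.28762.
  rho(1) = 0.222528 / 1.28762 = 0.1728.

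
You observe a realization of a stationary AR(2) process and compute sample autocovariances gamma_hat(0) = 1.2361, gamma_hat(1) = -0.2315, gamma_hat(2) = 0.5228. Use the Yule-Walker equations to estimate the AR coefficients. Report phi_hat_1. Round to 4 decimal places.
\hat\phi_{1} = -0.1120

The Yule-Walker equations for an AR(p) process read, in matrix form,
  Gamma_p phi = r_p,   with   (Gamma_p)_{ij} = gamma(|i - j|),
                       (r_p)_i = gamma(i),   i,j = 1..p.
Substitute the sample gammas (Toeplitz matrix and right-hand side of size 2):
  Gamma_p = [[1.2361, -0.2315], [-0.2315, 1.2361]]
  r_p     = [-0.2315, 0.5228]
Written out:
  1.2361 phi_1 - 0.2315 phi_2 = -0.2315
  -0.2315 phi_1 + 1.2361 phi_2 = 0.5228
Solve by Cramer's rule:
  det = gamma(0)^2 - gamma(1)^2 = (1.2361)^2 - (-0.2315)^2 = 1.52794321 - 0.05359225 = 1.47435096
  phi_hat_1 = [gamma(1) gamma(0) - gamma(1) gamma(2)] / det = [(-0.2315)(1.2361) - (-0.2315)(0.5228)] / 1.47435096 = -0.16512895 / 1.47435096 = -0.112
  phi_hat_2 = [gamma(0) gamma(2) - gamma(1)^2] / det = [(1.2361)(0.5228) - (-0.2315)^2] / 1.47435096 = 0.59264083 / 1.47435096 = 0.402
So phi_hat = [-0.1120, 0.4020].
Therefore phi_hat_1 = -0.1120.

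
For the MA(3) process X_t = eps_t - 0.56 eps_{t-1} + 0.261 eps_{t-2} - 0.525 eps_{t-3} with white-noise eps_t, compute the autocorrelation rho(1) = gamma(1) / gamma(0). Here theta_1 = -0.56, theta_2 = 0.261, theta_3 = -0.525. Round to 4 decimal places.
\rho(1) = -0.5088

For an MA(q) process with theta_0 = 1, the autocovariance is
  gamma(k) = sigma^2 * sum_{i=0..q-k} theta_i * theta_{i+k},
and rho(k) = gamma(k) / gamma(0). Sigma^2 cancels.
  numerator   = (1)*(-0.56) + (-0.56)*(0.261) + (0.261)*(-0.525) = -0.843185.
  denominator = (1)^2 + (-0.56)^2 + (0.261)^2 + (-0.525)^2 = 1.657346.
  rho(1) = -0.843185 / 1.657346 = -0.5088.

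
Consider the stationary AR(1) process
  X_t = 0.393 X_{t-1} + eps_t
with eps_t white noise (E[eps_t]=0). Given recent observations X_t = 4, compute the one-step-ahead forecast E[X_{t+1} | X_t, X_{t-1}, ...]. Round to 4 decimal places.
E[X_{t+1} \mid \mathcal F_t] = 1.5720

For an AR(p) model X_t = c + sum_i phi_i X_{t-i} + eps_t, the
one-step-ahead conditional mean is
  E[X_{t+1} | X_t, ...] = c + sum_i phi_i X_{t+1-i}.
Substitute known values:
  E[X_{t+1} | ...] = (0.393) * (4)
                   = 1.5720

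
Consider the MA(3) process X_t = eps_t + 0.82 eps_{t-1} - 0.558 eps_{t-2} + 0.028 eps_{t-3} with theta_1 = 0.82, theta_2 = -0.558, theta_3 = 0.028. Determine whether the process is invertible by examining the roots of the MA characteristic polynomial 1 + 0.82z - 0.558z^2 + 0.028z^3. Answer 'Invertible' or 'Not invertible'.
\text{Not invertible}

The MA(q) characteristic polynomial is P(z) = 1 + 0.82z - 0.558z^2 + 0.028z^3.
Invertibility requires all roots to lie outside the unit circle, i.e. |z| > 1 for every root.
Degree 3: look for a simple real root z0 first, then factor out (1 - z/z0) and solve the remaining quadratic.
Testing z0 = 2.5: P(2.5) = 1 + (0.82)(2.5) + (-0.558)(2.5)^2 + (0.028)(2.5)^3
  = 1 + (2.05) + (-3.4875) + (0.4375) = 0.  So z_0 = 2.5 is a root, |z_0| = 2.5.
Divide out the factor (1 - 0.4 z) = (1 - z/z0) (since 1/z0 = 0.4):
  P(z) = (1 - 0.4 z)(1 + (1.22) z + (-0.07) z^2)
  [check: z-coef 1.22 - (0.4) = 0.82; z^2-coef -0.07 - (0.4)(1.22) = -0.558; z^3-coef -(0.4)(-0.07) = 0.028.]
Remaining roots from the quadratic factor 1 + (1.22) z + (-0.07) z^2:
  Set 1 + (1.22) z + (-0.07) z^2 = 0, i.e. a z^2 + b z + c = 0 with a = -0.07, b = 1.22, c = 1.
  Discriminant D = b^2 - 4ac = (1.22)^2 - 4*(-0.07)*1 = 1.4884 - (-0.28) = 1.7684.
  D >= 0, so the roots are real: z = (-b +/- sqrt(D)) / (2a) = (-1.22 +/- 1.329812) / (-0.14).
    z_1 = (-1.22 + 1.329812) / (-0.14) = -0.7844,   |z_1| = 0.7844.
    z_2 = (-1.22 - 1.329812) / (-0.14) = 18.2129,   |z_2| = 18.2129.
Moduli of all roots: 2.5000, 0.7844, 18.2129.
All moduli strictly greater than 1? No.
Verdict: Not invertible.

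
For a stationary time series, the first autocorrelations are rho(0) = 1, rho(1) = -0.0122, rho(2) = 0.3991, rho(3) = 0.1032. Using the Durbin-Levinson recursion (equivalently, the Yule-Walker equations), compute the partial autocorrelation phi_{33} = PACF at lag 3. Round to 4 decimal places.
\phi_{33} = 0.1320

The PACF at lag k is phi_{kk}, the last component of the solution
to the Yule-Walker system G_k phi = r_k where
  (G_k)_{ij} = rho(|i - j|), (r_k)_i = rho(i), i,j = 1..k.
Equivalently, Durbin-Levinson gives phi_{kk} iteratively:
  phi_{11} = rho(1)
  phi_{kk} = [rho(k) - sum_{j=1..k-1} phi_{k-1,j} rho(k-j)]
            / [1 - sum_{j=1..k-1} phi_{k-1,j} rho(j)],
  phi_{k,j} = phi_{k-1,j} - phi_{kk} phi_{k-1,k-j},  j = 1..k-1.
Step k = 1:
  phi_11 = rho(1) = -0.0122.
Step k = 2:
  phi_22 = [rho(2) - phi_11 rho(1)] / [1 - phi_11 rho(1)] = [0.3991 - (-0.0122)(-0.0122)] / [1 - (-0.0122)(-0.0122)]
         = 0.39895116 / 0.99985116 = 0.399011.
  Update: phi_21 = phi_11 - phi_22 phi_11 = -0.0122 - (0.399011)(-0.0122) = -0.007332.
Step k = 3:
  phi_33 = [rho(3) - phi_21 rho(2) - phi_22 rho(1)] / [1 - phi_21 rho(1) - phi_22 rho(2)]
    numerator   = 0.1032 - (-0.007332)(0.3991) - (0.399011)(-0.0122) = 0.11099416
    denominator = 1 - (-0.007332)(-0.0122) - (0.399011)(0.3991) = 0.84066544
  phi_33 = 0.11099416 / 0.84066544 = 0.132.
Therefore phi_{33} = 0.1320.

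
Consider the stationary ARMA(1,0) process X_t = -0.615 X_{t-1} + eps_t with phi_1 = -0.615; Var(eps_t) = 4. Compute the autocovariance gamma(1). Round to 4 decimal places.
\gamma(1) = -3.9564

Multiply the model equation by X_{t-k} and take expectations. With theta_0 = psi_0 = 1 and psi_j the MA(infinity) weights, this gives
  gamma(k) - sum_i phi_i gamma(k-i) = c_k,
  c_k = sigma^2 * sum_{j=k..q} theta_j psi_{j-k}   (c_k = 0 for k > q),
using gamma(-m) = gamma(m).
Pure AR (q = 0): c_0 = sigma^2 = 4, c_k = 0 for k >= 1.
Equations for k = 0 and k = 1 (AR order 1):
  gamma(0) = phi_1 gamma(1) + c_0
  gamma(1) = phi_1 gamma(0) + c_1
Substituting the second into the first: gamma(0) (1 - phi_1^2) = c_0 + phi_1 c_1, so
  gamma(0) = c_0 / (1 - phi_1^2) = 4 / (1 - (-0.615)^2) = 4 / 0.621775 = 6.433195.
  gamma(1) = phi_1 gamma(0) = (-0.615)(6.433195) = -3.956415.
Therefore gamma(1) = -3.9564 (to 4 decimal places).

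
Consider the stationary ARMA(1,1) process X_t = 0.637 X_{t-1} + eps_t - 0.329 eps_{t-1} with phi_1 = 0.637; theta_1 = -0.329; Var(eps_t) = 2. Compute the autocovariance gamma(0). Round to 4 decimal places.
\gamma(0) = 2.3193

Multiply the model equation by X_{t-k} and take expectations. With theta_0 = psi_0 = 1 and psi_j the MA(infinity) weights, this gives
  gamma(k) - sum_i phi_i gamma(k-i) = c_k,
  c_k = sigma^2 * sum_{j=k..q} theta_j psi_{j-k}   (c_k = 0 for k > q),
using gamma(-m) = gamma(m).
psi-weights needed (psi_j = theta_j + sum_i phi_i psi_{j-i}):
  psi_1 = theta_1 + phi_1 = -0.329 + (0.637) = 0.308
Right-hand sides:
  c_0 = sigma^2 (1 + theta_1 psi_1) = 2 * (1 + (-0.329)(0.308)) = 2 * 0.898668 = 1.797336
  c_1 = sigma^2 theta_1 = 2 * (-0.329) = -0.658
  c_2 = 0
Equations for k = 0 and k = 1 (AR order 1):
  gamma(0) = phi_1 gamma(1) + c_0
  gamma(1) = phi_1 gamma(0) + c_1
Substituting the second into the first: gamma(0) (1 - phi_1^2) = c_0 + phi_1 c_1, so
  gamma(0) = (c_0 + phi_1 c_1) / (1 - phi_1^2) = (1.797336 + (0.637)(-0.658)) / (1 - (0.637)^2) = 1.37819 / 0.594231 = 2.319283.
Therefore gamma(0) = 2.3193 (to 4 decimal places).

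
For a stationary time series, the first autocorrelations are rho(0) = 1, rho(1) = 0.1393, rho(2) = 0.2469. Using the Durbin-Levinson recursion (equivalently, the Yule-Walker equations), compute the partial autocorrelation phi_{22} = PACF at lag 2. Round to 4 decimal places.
\phi_{22} = 0.2320

The PACF at lag k is phi_{kk}, the last component of the solution
to the Yule-Walker system G_k phi = r_k where
  (G_k)_{ij} = rho(|i - j|), (r_k)_i = rho(i), i,j = 1..k.
Equivalently, Durbin-Levinson gives phi_{kk} iteratively:
  phi_{11} = rho(1)
  phi_{kk} = [rho(k) - sum_{j=1..k-1} phi_{k-1,j} rho(k-j)]
            / [1 - sum_{j=1..k-1} phi_{k-1,j} rho(j)],
  phi_{k,j} = phi_{k-1,j} - phi_{kk} phi_{k-1,k-j},  j = 1..k-1.
Step k = 1:
  phi_11 = rho(1) = 0.1393.
Step k = 2:
  phi_22 = [rho(2) - phi_11 rho(1)] / [1 - phi_11 rho(1)] = [0.2469 - (0.1393)(0.1393)] / [1 - (0.1393)(0.1393)]
         = 0.22749551 / 0.98059551 = 0.232.
Therefore phi_{22} = 0.2320.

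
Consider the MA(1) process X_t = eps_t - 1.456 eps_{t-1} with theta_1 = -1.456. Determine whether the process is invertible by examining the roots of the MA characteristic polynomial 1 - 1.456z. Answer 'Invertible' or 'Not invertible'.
\text{Not invertible}

The MA(q) characteristic polynomial is P(z) = 1 - 1.456z.
Invertibility requires all roots to lie outside the unit circle, i.e. |z| > 1 for every root.
This is linear in z: 1 + (-1.456) z = 0  =>  z = -1/(-1.456) = 0.686813,  |z| = 0.686813.
Moduli of all roots: 0.6868.
All moduli strictly greater than 1? No.
Verdict: Not invertible.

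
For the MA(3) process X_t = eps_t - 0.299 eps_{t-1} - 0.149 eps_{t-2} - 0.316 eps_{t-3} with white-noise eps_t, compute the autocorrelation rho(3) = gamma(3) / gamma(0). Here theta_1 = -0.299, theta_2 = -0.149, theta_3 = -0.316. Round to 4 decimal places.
\rho(3) = -0.2608

For an MA(q) process with theta_0 = 1, the autocovariance is
  gamma(k) = sigma^2 * sum_{i=0..q-k} theta_i * theta_{i+k},
and rho(k) = gamma(k) / gamma(0). Sigma^2 cancels.
  numerator   = (1)*(-0.316) = -0.316.
  denominator = (1)^2 + (-0.299)^2 + (-0.149)^2 + (-0.316)^2 = 1.211458.
  rho(3) = -0.316 / 1.211458 = -0.2608.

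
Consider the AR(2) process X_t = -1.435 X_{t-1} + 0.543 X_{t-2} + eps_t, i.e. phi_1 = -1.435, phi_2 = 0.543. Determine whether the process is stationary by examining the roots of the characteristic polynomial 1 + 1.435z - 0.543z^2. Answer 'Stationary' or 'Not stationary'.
\text{Not stationary}

The AR(p) characteristic polynomial is P(z) = 1 + 1.435z - 0.543z^2.
Stationarity requires all roots to lie outside the unit circle, i.e. |z| > 1 for every root.
Set 1 + (1.435) z + (-0.543) z^2 = 0, i.e. a z^2 + b z + c = 0 with a = -0.543, b = 1.435, c = 1.
Discriminant D = b^2 - 4ac = (1.435)^2 - 4*(-0.543)*1 = 2.059225 - (-2.172) = 4.231225.
D >= 0, so the roots are real: z = (-b +/- sqrt(D)) / (2a) = (-1.435 +/- 2.056994) / (-1.086).
  z_1 = (-1.435 + 2.056994) / (-1.086) = -0.5727,   |z_1| = 0.5727.
  z_2 = (-1.435 - 2.056994) / (-1.086) = 3.2155,   |z_2| = 3.2155.
Moduli of all roots: 0.5727, 3.2155.
All moduli strictly greater than 1? No.
Verdict: Not stationary.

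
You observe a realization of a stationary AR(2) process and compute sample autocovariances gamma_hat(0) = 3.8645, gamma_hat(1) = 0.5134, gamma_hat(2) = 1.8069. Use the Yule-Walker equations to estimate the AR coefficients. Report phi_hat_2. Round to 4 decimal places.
\hat\phi_{2} = 0.4580

The Yule-Walker equations for an AR(p) process read, in matrix form,
  Gamma_p phi = r_p,   with   (Gamma_p)_{ij} = gamma(|i - j|),
                       (r_p)_i = gamma(i),   i,j = 1..p.
Substitute the sample gammas (Toeplitz matrix and right-hand side of size 2):
  Gamma_p = [[3.8645, 0.5134], [0.5134, 3.8645]]
  r_p     = [0.5134, 1.8069]
Written out:
  3.8645 phi_1 + 0.5134 phi_2 = 0.5134
  0.5134 phi_1 + 3.8645 phi_2 = 1.8069
Solve by Cramer's rule:
  det = gamma(0)^2 - gamma(1)^2 = (3.8645)^2 - (0.5134)^2 = 14.93436025 - 0.26357956 = 14.67078069
  phi_hat_1 = [gamma(1) gamma(0) - gamma(1) gamma(2)] / det = [(0.5134)(3.8645) - (0.5134)(1.8069)] / 14.67078069 = 1.05637184 / 14.67078069 = 0.072
  phi_hat_2 = [gamma(0) gamma(2) - gamma(1)^2] / det = [(3.8645)(1.8069) - (0.5134)^2] / 14.67078069 = 6.71918549 / 14.67078069 = 0.458
So phi_hat = [0.0720, 0.4580].
Therefore phi_hat_2 = 0.4580.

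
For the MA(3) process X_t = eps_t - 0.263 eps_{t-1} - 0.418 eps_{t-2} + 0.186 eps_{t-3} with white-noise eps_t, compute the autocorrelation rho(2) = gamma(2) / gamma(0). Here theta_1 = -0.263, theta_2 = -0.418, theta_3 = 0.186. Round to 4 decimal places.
\rho(2) = -0.3652

For an MA(q) process with theta_0 = 1, the autocovariance is
  gamma(k) = sigma^2 * sum_{i=0..q-k} theta_i * theta_{i+k},
and rho(k) = gamma(k) / gamma(0). Sigma^2 cancels.
  numerator   = (1)*(-0.418) + (-0.263)*(0.186) = -0.466918.
  denominator = (1)^2 + (-0.263)^2 + (-0.418)^2 + (0.186)^2 = 1.278489.
  rho(2) = -0.466918 / 1.278489 = -0.3652.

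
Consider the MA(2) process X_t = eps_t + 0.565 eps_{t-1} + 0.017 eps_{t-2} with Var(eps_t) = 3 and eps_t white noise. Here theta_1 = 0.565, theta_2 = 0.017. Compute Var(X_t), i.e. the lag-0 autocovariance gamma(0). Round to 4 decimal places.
\gamma(0) = 3.9585

For an MA(q) process X_t = eps_t + sum_i theta_i eps_{t-i} with
Var(eps_t) = sigma^2, the variance is
  gamma(0) = sigma^2 * (1 + sum_i theta_i^2).
  sum_i theta_i^2 = (0.565)^2 + (0.017)^2 = 0.319225 + 0.000289 = 0.319514.
  gamma(0) = 3 * (1 + 0.319514) = 3 * 1.319514 = 3.958542, which rounds to 3.9585.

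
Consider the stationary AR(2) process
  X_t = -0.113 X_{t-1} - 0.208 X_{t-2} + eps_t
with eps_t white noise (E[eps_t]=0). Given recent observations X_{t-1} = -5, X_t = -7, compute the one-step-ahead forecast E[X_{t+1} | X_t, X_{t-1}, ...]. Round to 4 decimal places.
E[X_{t+1} \mid \mathcal F_t] = 1.8310

For an AR(p) model X_t = c + sum_i phi_i X_{t-i} + eps_t, the
one-step-ahead conditional mean is
  E[X_{t+1} | X_t, ...] = c + sum_i phi_i X_{t+1-i}.
Substitute known values:
  E[X_{t+1} | ...] = (-0.113) * (-7) + (-0.208) * (-5)
                   = 1.8310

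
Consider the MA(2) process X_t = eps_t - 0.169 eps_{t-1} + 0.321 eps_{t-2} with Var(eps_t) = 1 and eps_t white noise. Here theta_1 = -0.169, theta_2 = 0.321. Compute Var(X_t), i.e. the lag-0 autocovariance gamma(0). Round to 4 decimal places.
\gamma(0) = 1.1316

For an MA(q) process X_t = eps_t + sum_i theta_i eps_{t-i} with
Var(eps_t) = sigma^2, the variance is
  gamma(0) = sigma^2 * (1 + sum_i theta_i^2).
  sum_i theta_i^2 = (-0.169)^2 + (0.321)^2 = 0.028561 + 0.103041 = 0.131602.
  gamma(0) = 1 * (1 + 0.131602) = 1 * 1.131602 = 1.131602, which rounds to 1.1316.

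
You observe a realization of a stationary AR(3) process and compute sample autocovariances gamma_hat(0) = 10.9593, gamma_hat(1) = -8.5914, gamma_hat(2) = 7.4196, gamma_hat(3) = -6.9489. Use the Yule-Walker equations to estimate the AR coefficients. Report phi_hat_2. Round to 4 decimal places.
\hat\phi_{2} = 0.0530

The Yule-Walker equations for an AR(p) process read, in matrix form,
  Gamma_p phi = r_p,   with   (Gamma_p)_{ij} = gamma(|i - j|),
                       (r_p)_i = gamma(i),   i,j = 1..p.
Substitute the sample gammas (Toeplitz matrix and right-hand side of size 3):
  Gamma_p = [[10.9593, -8.5914, 7.4196], [-8.5914, 10.9593, -8.5914], [7.4196, -8.5914, 10.9593]]
  r_p     = [-8.5914, 7.4196, -6.9489]
Written out (R1..R3):
  (R1) 10.9593 phi_1 - 8.5914 phi_2 + 7.4196 phi_3 = -8.5914
  (R2) -8.5914 phi_1 + 10.9593 phi_2 - 8.5914 phi_3 = 7.4196
  (R3) 7.4196 phi_1 - 8.5914 phi_2 + 10.9593 phi_3 = -6.9489
Gaussian elimination:
  R2 <- R2 - (-8.5914/10.9593) R1 = R2 - (-0.783937) R1:  4.224184 phi_2 - 2.774902 phi_3 = 0.684484
  R3 <- R3 - (7.4196/10.9593) R1 = R3 - (0.677014) R1:  -2.774902 phi_2 + 5.936127 phi_3 = -1.132402
  R3 <- R3 - (-2.774902/4.224184) R2 = R3 - (-0.656908) R2:  4.113271 phi_3 = -0.682758
Back-substitution:
  phi_hat_3 = -0.682758 / 4.113271 = -0.165989
  phi_hat_2 = (0.684484 - (-2.774902)(-0.165989)) / 4.224184 = 0.053
  phi_hat_1 = (-8.5914 - (-8.5914)(0.053) - (7.4196)(-0.165989)) / 10.9593 = -0.630011
So phi_hat = [-0.6300, 0.0530, -0.1660].
Therefore phi_hat_2 = 0.0530.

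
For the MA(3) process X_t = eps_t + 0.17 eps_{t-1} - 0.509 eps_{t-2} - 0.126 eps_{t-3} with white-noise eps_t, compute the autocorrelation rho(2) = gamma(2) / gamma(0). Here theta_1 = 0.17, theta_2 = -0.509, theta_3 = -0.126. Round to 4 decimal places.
\rho(2) = -0.4068

For an MA(q) process with theta_0 = 1, the autocovariance is
  gamma(k) = sigma^2 * sum_{i=0..q-k} theta_i * theta_{i+k},
and rho(k) = gamma(k) / gamma(0). Sigma^2 cancels.
  numerator   = (1)*(-0.509) + (0.17)*(-0.126) = -0.53042.
  denominator = (1)^2 + (0.17)^2 + (-0.509)^2 + (-0.126)^2 = 1.303857.
  rho(2) = -0.53042 / 1.303857 = -0.4068.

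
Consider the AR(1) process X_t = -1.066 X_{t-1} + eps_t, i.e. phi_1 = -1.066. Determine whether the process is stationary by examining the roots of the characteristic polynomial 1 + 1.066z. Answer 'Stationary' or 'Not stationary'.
\text{Not stationary}

The AR(p) characteristic polynomial is P(z) = 1 + 1.066z.
Stationarity requires all roots to lie outside the unit circle, i.e. |z| > 1 for every root.
This is linear in z: 1 + (1.066) z = 0  =>  z = -1/(1.066) = -0.938086,  |z| = 0.938086.
Moduli of all roots: 0.9381.
All moduli strictly greater than 1? No.
Verdict: Not stationary.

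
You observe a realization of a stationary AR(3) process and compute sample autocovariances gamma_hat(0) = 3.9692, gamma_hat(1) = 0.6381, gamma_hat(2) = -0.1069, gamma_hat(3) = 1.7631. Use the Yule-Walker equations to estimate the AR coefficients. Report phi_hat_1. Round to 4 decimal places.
\hat\phi_{1} = 0.1950

The Yule-Walker equations for an AR(p) process read, in matrix form,
  Gamma_p phi = r_p,   with   (Gamma_p)_{ij} = gamma(|i - j|),
                       (r_p)_i = gamma(i),   i,j = 1..p.
Substitute the sample gammas (Toeplitz matrix and right-hand side of size 3):
  Gamma_p = [[3.9692, 0.6381, -0.1069], [0.6381, 3.9692, 0.6381], [-0.1069, 0.6381, 3.9692]]
  r_p     = [0.6381, -0.1069, 1.7631]
Written out (R1..R3):
  (R1) 3.9692 phi_1 + 0.6381 phi_2 - 0.1069 phi_3 = 0.6381
  (R2) 0.6381 phi_1 + 3.9692 phi_2 + 0.6381 phi_3 = -0.1069
  (R3) -0.1069 phi_1 + 0.6381 phi_2 + 3.9692 phi_3 = 1.7631
Gaussian elimination:
  R2 <- R2 - (0.6381/3.9692) R1 = R2 - (0.160763) R1:  3.866617 phi_2 + 0.655286 phi_3 = -0.209483
  R3 <- R3 - (-0.1069/3.9692) R1 = R3 - (-0.026932) R1:  0.655286 phi_2 + 3.966321 phi_3 = 1.780286
  R3 <- R3 - (0.655286/3.866617) R2 = R3 - (0.169473) R2:  3.855268 phi_3 = 1.815787
Back-substitution:
  phi_hat_3 = 1.815787 / 3.855268 = 0.470989
  phi_hat_2 = (-0.209483 - (0.655286)(0.470989)) / 3.866617 = -0.133997
  phi_hat_1 = (0.6381 - (0.6381)(-0.133997) - (-0.1069)(0.470989)) / 3.9692 = 0.194989
So phi_hat = [0.1950, -0.1340, 0.4710].
Therefore phi_hat_1 = 0.1950.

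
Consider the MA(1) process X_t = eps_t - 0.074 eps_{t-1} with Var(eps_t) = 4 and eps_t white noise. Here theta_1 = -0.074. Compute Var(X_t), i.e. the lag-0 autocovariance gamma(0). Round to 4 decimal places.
\gamma(0) = 4.0219

For an MA(q) process X_t = eps_t + sum_i theta_i eps_{t-i} with
Var(eps_t) = sigma^2, the variance is
  gamma(0) = sigma^2 * (1 + sum_i theta_i^2).
  sum_i theta_i^2 = (-0.074)^2 = 0.005476.
  gamma(0) = 4 * (1 + 0.005476) = 4 * 1.005476 = 4.021904, which rounds to 4.0219.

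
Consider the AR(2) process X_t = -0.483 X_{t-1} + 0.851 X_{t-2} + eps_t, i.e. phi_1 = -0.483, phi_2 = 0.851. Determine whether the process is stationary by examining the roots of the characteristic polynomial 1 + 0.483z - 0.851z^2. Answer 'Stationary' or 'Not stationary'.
\text{Not stationary}

The AR(p) characteristic polynomial is P(z) = 1 + 0.483z - 0.851z^2.
Stationarity requires all roots to lie outside the unit circle, i.e. |z| > 1 for every root.
Set 1 + (0.483) z + (-0.851) z^2 = 0, i.e. a z^2 + b z + c = 0 with a = -0.851, b = 0.483, c = 1.
Discriminant D = b^2 - 4ac = (0.483)^2 - 4*(-0.851)*1 = 0.233289 - (-3.404) = 3.637289.
D >= 0, so the roots are real: z = (-b +/- sqrt(D)) / (2a) = (-0.483 +/- 1.907168) / (-1.702).
  z_1 = (-0.483 + 1.907168) / (-1.702) = -0.8368,   |z_1| = 0.8368.
  z_2 = (-0.483 - 1.907168) / (-1.702) = 1.4043,   |z_2| = 1.4043.
Moduli of all roots: 0.8368, 1.4043.
All moduli strictly greater than 1? No.
Verdict: Not stationary.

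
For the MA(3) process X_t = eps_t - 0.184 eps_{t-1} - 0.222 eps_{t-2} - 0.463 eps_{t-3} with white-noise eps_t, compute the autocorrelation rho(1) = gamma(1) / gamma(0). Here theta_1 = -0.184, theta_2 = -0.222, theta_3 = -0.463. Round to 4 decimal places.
\rho(1) = -0.0311

For an MA(q) process with theta_0 = 1, the autocovariance is
  gamma(k) = sigma^2 * sum_{i=0..q-k} theta_i * theta_{i+k},
and rho(k) = gamma(k) / gamma(0). Sigma^2 cancels.
  numerator   = (1)*(-0.184) + (-0.184)*(-0.222) + (-0.222)*(-0.463) = -0.040366.
  denominator = (1)^2 + (-0.184)^2 + (-0.222)^2 + (-0.463)^2 = 1.297509.
  rho(1) = -0.040366 / 1.297509 = -0.0311.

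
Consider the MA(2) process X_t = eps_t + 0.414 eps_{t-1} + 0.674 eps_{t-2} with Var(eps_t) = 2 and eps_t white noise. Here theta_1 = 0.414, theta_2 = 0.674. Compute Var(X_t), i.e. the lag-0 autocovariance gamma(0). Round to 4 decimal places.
\gamma(0) = 3.2513

For an MA(q) process X_t = eps_t + sum_i theta_i eps_{t-i} with
Var(eps_t) = sigma^2, the variance is
  gamma(0) = sigma^2 * (1 + sum_i theta_i^2).
  sum_i theta_i^2 = (0.414)^2 + (0.674)^2 = 0.171396 + 0.454276 = 0.625672.
  gamma(0) = 2 * (1 + 0.625672) = 2 * 1.625672 = 3.251344, which rounds to 3.2513.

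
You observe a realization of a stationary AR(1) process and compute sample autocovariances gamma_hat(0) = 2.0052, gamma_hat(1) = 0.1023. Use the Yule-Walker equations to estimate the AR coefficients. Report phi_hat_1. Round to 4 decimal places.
\hat\phi_{1} = 0.0510

The Yule-Walker equations for an AR(p) process read, in matrix form,
  Gamma_p phi = r_p,   with   (Gamma_p)_{ij} = gamma(|i - j|),
                       (r_p)_i = gamma(i),   i,j = 1..p.
Substitute the sample gammas (Toeplitz matrix and right-hand side of size 1):
  Gamma_p = [[2.0052]]
  r_p     = [0.1023]
With p = 1 this is the single equation gamma(0) phi_1 = gamma(1):
  phi_hat_1 = gamma(1) / gamma(0) = 0.1023 / 2.0052 = 0.0510.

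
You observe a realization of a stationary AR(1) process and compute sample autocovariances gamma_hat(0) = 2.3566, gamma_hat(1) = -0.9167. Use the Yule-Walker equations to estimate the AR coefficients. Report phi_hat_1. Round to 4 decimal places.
\hat\phi_{1} = -0.3890

The Yule-Walker equations for an AR(p) process read, in matrix form,
  Gamma_p phi = r_p,   with   (Gamma_p)_{ij} = gamma(|i - j|),
                       (r_p)_i = gamma(i),   i,j = 1..p.
Substitute the sample gammas (Toeplitz matrix and right-hand side of size 1):
  Gamma_p = [[2.3566]]
  r_p     = [-0.9167]
With p = 1 this is the single equation gamma(0) phi_1 = gamma(1):
  phi_hat_1 = gamma(1) / gamma(0) = -0.9167 / 2.3566 = -0.3890.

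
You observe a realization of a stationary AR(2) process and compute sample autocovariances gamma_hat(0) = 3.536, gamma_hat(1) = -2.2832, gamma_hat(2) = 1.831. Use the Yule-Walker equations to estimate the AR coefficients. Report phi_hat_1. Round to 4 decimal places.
\hat\phi_{1} = -0.5340

The Yule-Walker equations for an AR(p) process read, in matrix form,
  Gamma_p phi = r_p,   with   (Gamma_p)_{ij} = gamma(|i - j|),
                       (r_p)_i = gamma(i),   i,j = 1..p.
Substitute the sample gammas (Toeplitz matrix and right-hand side of size 2):
  Gamma_p = [[3.536, -2.2832], [-2.2832, 3.536]]
  r_p     = [-2.2832, 1.831]
Written out:
  3.536 phi_1 - 2.2832 phi_2 = -2.2832
  -2.2832 phi_1 + 3.536 phi_2 = 1.831
Solve by Cramer's rule:
  det = gamma(0)^2 - gamma(1)^2 = (3.536)^2 - (-2.2832)^2 = 12.503296 - 5.21300224 = 7.29029376
  phi_hat_1 = [gamma(1) gamma(0) - gamma(1) gamma(2)] / det = [(-2.2832)(3.536) - (-2.2832)(1.831)] / 7.29029376 = -3.892856 / 7.29029376 = -0.534
  phi_hat_2 = [gamma(0) gamma(2) - gamma(1)^2] / det = [(3.536)(1.831) - (-2.2832)^2] / 7.29029376 = 1.26141376 / 7.29029376 = 0.173
So phi_hat = [-0.5340, 0.1730].
Therefore phi_hat_1 = -0.5340.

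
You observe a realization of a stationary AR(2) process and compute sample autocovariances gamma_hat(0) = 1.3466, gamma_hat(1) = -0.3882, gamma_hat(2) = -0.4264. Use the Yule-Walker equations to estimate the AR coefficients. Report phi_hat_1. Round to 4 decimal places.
\hat\phi_{1} = -0.4140

The Yule-Walker equations for an AR(p) process read, in matrix form,
  Gamma_p phi = r_p,   with   (Gamma_p)_{ij} = gamma(|i - j|),
                       (r_p)_i = gamma(i),   i,j = 1..p.
Substitute the sample gammas (Toeplitz matrix and right-hand side of size 2):
  Gamma_p = [[1.3466, -0.3882], [-0.3882, 1.3466]]
  r_p     = [-0.3882, -0.4264]
Written out:
  1.3466 phi_1 - 0.3882 phi_2 = -0.3882
  -0.3882 phi_1 + 1.3466 phi_2 = -0.4264
Solve by Cramer's rule:
  det = gamma(0)^2 - gamma(1)^2 = (1.3466)^2 - (-0.3882)^2 = 1.81333156 - 0.15069924 = 1.66263232
  phi_hat_1 = [gamma(1) gamma(0) - gamma(1) gamma(2)] / det = [(-0.3882)(1.3466) - (-0.3882)(-0.4264)] / 1.66263232 = -0.6882786 / 1.66263232 = -0.414
  phi_hat_2 = [gamma(0) gamma(2) - gamma(1)^2] / det = [(1.3466)(-0.4264) - (-0.3882)^2] / 1.66263232 = -0.72488948 / 1.66263232 = -0.436
So phi_hat = [-0.4140, -0.4360].
Therefore phi_hat_1 = -0.4140.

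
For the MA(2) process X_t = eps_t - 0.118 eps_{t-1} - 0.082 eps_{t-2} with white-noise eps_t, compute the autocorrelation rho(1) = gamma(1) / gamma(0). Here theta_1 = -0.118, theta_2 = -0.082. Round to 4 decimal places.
\rho(1) = -0.1061

For an MA(q) process with theta_0 = 1, the autocovariance is
  gamma(k) = sigma^2 * sum_{i=0..q-k} theta_i * theta_{i+k},
and rho(k) = gamma(k) / gamma(0). Sigma^2 cancels.
  numerator   = (1)*(-0.118) + (-0.118)*(-0.082) = -0.108324.
  denominator = (1)^2 + (-0.118)^2 + (-0.082)^2 = 1.020648.
  rho(1) = -0.108324 / 1.020648 = -0.1061.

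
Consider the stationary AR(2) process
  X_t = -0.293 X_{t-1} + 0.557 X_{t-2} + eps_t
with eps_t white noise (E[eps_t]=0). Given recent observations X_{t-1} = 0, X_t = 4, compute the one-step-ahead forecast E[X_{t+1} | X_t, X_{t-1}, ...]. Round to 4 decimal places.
E[X_{t+1} \mid \mathcal F_t] = -1.1720

For an AR(p) model X_t = c + sum_i phi_i X_{t-i} + eps_t, the
one-step-ahead conditional mean is
  E[X_{t+1} | X_t, ...] = c + sum_i phi_i X_{t+1-i}.
Substitute known values:
  E[X_{t+1} | ...] = (-0.293) * (4) + (0.557) * (0)
                   = -1.1720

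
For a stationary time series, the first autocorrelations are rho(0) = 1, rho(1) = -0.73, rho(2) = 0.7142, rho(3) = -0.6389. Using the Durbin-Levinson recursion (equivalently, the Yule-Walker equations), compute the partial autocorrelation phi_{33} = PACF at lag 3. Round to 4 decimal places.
\phi_{33} = -0.0921

The PACF at lag k is phi_{kk}, the last component of the solution
to the Yule-Walker system G_k phi = r_k where
  (G_k)_{ij} = rho(|i - j|), (r_k)_i = rho(i), i,j = 1..k.
Equivalently, Durbin-Levinson gives phi_{kk} iteratively:
  phi_{11} = rho(1)
  phi_{kk} = [rho(k) - sum_{j=1..k-1} phi_{k-1,j} rho(k-j)]
            / [1 - sum_{j=1..k-1} phi_{k-1,j} rho(j)],
  phi_{k,j} = phi_{k-1,j} - phi_{kk} phi_{k-1,k-j},  j = 1..k-1.
Step k = 1:
  phi_11 = rho(1) = -0.73.
Step k = 2:
  phi_22 = [rho(2) - phi_11 rho(1)] / [1 - phi_11 rho(1)] = [0.7142 - (-0.73)(-0.73)] / [1 - (-0.73)(-0.73)]
         = 0.1813 / 0.4671 = 0.38814.
  Update: phi_21 = phi_11 - phi_22 phi_11 = -0.73 - (0.38814)(-0.73) = -0.446658.
Step k = 3:
  phi_33 = [rho(3) - phi_21 rho(2) - phi_22 rho(1)] / [1 - phi_21 rho(1) - phi_22 rho(2)]
    numerator   = -0.6389 - (-0.446658)(0.7142) - (0.38814)(-0.73) = -0.03655489
    denominator = 1 - (-0.446658)(-0.73) - (0.38814)(0.7142) = 0.39673029
  phi_33 = -0.03655489 / 0.39673029 = -0.0921.
Therefore phi_{33} = -0.0921.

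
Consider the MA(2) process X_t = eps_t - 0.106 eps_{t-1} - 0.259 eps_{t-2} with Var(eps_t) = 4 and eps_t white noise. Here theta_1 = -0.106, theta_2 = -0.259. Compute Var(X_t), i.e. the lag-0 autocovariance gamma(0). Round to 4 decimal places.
\gamma(0) = 4.3133

For an MA(q) process X_t = eps_t + sum_i theta_i eps_{t-i} with
Var(eps_t) = sigma^2, the variance is
  gamma(0) = sigma^2 * (1 + sum_i theta_i^2).
  sum_i theta_i^2 = (-0.106)^2 + (-0.259)^2 = 0.011236 + 0.067081 = 0.078317.
  gamma(0) = 4 * (1 + 0.078317) = 4 * 1.078317 = 4.313268, which rounds to 4.3133.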